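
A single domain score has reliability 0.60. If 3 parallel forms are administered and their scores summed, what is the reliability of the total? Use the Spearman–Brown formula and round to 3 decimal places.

0.818

ρ_k = kρ / (1 + (k−1)ρ) = 3·0.60 / (1 + 2·0.60) = 1.800 / 2.200 = 0.818.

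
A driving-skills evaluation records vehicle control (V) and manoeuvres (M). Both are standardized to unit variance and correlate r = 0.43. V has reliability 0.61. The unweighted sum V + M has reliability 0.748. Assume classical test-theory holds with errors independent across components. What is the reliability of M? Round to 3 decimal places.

Var(V+M) = 2 + 2·0.43 = 2.860.
True-score variance = ρ_V + ρ_M + 2·0.43, so 0.748 = (0.61 + ρ_M + 0.86) / 2.860.
ρ_M = 0.748·2.860 − 0.61 − 0.86 = 0.669.

0.669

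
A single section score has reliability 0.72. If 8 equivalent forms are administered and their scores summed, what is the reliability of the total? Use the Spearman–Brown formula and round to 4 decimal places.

ρ_k = kρ / (1 + (k−1)ρ) = 8·0.72 / (1 + 7·0.72) = 5.760 / 6.040 = 0.9536.

0.9536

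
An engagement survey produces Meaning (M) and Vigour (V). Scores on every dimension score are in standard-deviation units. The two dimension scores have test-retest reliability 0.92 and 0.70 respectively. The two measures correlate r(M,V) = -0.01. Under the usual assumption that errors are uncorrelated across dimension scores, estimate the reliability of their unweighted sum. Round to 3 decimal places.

Var(M+V) = 2 + 2·[(-0.01)] = 2 − 0.02 = 1.98.
Under uncorrelated errors the observed covariances equal the true-score covariances, so only the own-variance terms attenuate.
True-score variance = [0.92 + 0.70] − 0.02 = 1.62 − 0.02 = 1.6.
Reliability = 1.6 / 1.98 = 0.808.

0.808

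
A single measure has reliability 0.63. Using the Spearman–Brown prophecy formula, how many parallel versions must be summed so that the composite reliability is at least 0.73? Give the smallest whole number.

2

k ≥ ρ*(1−ρ₁)/(ρ₁(1−ρ*)) = 0.73·0.37 / (0.63·0.27) = 1.588.
Smallest integer k = 2.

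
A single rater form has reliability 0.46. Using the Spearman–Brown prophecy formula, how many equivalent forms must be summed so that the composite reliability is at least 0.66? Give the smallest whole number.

3

k ≥ ρ*(1−ρ₁)/(ρ₁(1−ρ*)) = 0.66·0.54 / (0.46·0.34) = 2.279.
Smallest integer k = 3.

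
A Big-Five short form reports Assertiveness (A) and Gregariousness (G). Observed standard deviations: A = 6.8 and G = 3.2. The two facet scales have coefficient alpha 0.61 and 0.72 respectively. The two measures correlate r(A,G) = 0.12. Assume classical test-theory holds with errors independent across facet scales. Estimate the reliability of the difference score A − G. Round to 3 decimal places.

Var(A−G) = 6.8² + 3.2² − 2·6.8·3.2·0.12 = 56.48 − 5.2224 = 51.2576.
Because errors are independent across components, Cov(Tᵢ,Tⱼ) = Cov(Xᵢ,Xⱼ); the off-diagonal part of the true-score variance is the same as above.
True-score variance = [6.8²·0.61 + 3.2²·0.72] − 5.2224 = 35.5792 − 5.2224 = 30.3568.
Reliability = 30.3568 / 51.2576 = 0.592.

0.592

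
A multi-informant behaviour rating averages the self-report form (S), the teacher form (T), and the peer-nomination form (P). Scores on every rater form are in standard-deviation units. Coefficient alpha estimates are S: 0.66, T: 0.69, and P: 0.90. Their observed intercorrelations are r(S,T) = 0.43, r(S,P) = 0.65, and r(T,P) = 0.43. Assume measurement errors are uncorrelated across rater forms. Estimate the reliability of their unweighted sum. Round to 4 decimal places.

0.8754

Var(S+T+P) = 3 + 2·[0.43 + 0.65 + 0.43] = 3 + 3.02 = 6.02.
With uncorrelated errors the cross-covariances are all true-score covariance, so they carry over unchanged; only the diagonal terms shrink to ρᵢσᵢ².
True-score variance = [0.66 + 0.69 + 0.90] + 3.02 = 2.25 + 3.02 = 5.27.
Reliability = 5.27 / 6.02 = 0.8754.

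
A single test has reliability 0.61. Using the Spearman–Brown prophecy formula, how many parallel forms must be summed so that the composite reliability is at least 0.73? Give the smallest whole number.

k ≥ ρ*(1−ρ₁)/(ρ₁(1−ρ*)) = 0.73·0.39 / (0.61·0.27) = 1.729.
Smallest integer k = 2.

2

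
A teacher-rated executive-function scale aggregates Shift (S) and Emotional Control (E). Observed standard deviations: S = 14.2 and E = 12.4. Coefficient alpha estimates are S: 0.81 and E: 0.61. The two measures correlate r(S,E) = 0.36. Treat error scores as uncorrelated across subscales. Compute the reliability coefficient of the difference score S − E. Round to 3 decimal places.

0.570

Var(S−E) = 14.2² + 12.4² − 2·14.2·12.4·0.36 = 355.4 − 126.778 = 228.622.
With uncorrelated errors the cross-covariances are all true-score covariance, so they carry over unchanged; only the diagonal terms shrink to ρᵢσᵢ².
True-score variance = [14.2²·0.81 + 12.4²·0.61] − 126.778 = 257.122 − 126.778 = 130.344.
Reliability = 130.344 / 228.622 = 0.570.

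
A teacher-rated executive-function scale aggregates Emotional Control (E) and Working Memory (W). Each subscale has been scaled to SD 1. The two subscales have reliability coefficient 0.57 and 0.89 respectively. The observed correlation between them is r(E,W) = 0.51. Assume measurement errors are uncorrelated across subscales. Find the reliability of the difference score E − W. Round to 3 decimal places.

0.449

Var(E−W) = 1 + 1 − 2·0.51 = 2 − 1.02 = 0.98.
With uncorrelated errors the cross-covariances are all true-score covariance, so they carry over unchanged; only the diagonal terms shrink to ρᵢσᵢ².
True-score variance = [0.57 + 0.89] − 1.02 = 1.46 − 1.02 = 0.44.
Reliability = 0.44 / 0.98 = 0.449.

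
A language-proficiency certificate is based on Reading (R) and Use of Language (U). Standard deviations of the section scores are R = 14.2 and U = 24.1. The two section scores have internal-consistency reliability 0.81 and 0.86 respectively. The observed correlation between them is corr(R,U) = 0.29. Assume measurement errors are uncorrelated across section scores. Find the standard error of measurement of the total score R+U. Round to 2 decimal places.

10.94

Var(total) = 782.45 + 198.488 = 980.938.
True-score variance = 662.825 + 198.488 = 861.313, so reliability = 0.8781.
Error variance = 980.938 − 861.313 = 119.625; SEM = √119.625 = 10.94.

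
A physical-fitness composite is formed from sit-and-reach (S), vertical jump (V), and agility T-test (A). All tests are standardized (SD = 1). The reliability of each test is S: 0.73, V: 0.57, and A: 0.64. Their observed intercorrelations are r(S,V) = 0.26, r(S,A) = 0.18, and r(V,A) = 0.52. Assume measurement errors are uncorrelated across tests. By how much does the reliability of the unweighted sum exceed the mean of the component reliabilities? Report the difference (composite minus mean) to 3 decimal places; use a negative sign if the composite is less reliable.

0.138

Var(sum) = 3 + 1.92 = 4.92; true-score variance = 1.94 + 1.92 = 3.86; composite reliability = 0.7846.
Mean component reliability = 0.6467.
Difference = 0.7846 − 0.6467 = 0.138.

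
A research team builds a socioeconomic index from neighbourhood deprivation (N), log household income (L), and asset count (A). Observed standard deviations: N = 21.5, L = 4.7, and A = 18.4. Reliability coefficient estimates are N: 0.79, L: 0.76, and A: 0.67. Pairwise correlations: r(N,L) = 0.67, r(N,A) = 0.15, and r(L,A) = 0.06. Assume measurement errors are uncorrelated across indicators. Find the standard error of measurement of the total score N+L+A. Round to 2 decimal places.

Var(total) = 822.9 + 264.465 = 1087.36.
True-score variance = 608.801 + 264.465 = 873.266, so reliability = 0.8031.
Error variance = 1087.36 − 873.266 = 214.099; SEM = √214.099 = 14.63.

14.63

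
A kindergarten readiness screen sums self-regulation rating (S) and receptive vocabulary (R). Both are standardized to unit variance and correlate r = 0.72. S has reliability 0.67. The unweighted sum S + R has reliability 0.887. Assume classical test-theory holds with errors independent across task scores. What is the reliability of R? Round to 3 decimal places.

Var(S+R) = 2 + 2·0.72 = 3.440.
True-score variance = ρ_S + ρ_R + 2·0.72, so 0.887 = (0.67 + ρ_R + 1.44) / 3.440.
ρ_R = 0.887·3.440 − 0.67 − 1.44 = 0.941.

0.941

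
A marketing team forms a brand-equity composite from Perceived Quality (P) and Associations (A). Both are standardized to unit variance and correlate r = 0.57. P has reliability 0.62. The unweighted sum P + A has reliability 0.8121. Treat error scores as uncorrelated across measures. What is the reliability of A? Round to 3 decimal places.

0.790

Var(P+A) = 2 + 2·0.57 = 3.140.
True-score variance = ρ_P + ρ_A + 2·0.57, so 0.8121 = (0.62 + ρ_A + 1.14) / 3.140.
ρ_A = 0.8121·3.140 − 0.62 − 1.14 = 0.790.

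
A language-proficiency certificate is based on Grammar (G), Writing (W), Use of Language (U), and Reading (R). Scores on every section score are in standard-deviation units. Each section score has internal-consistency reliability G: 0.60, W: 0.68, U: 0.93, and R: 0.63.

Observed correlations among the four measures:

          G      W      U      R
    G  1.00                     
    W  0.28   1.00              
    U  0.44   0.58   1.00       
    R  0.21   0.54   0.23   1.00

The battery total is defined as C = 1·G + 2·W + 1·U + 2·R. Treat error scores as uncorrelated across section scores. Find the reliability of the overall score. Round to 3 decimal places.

Var(C) = 1 + 2² + 1 + 2² + 2·[2·0.28 + 0.44 + 2·0.21 + 2·0.58 + 4·0.54 + 2·0.23] = 10 + 10.4 = 20.4.
Because errors are independent across components, Cov(Tᵢ,Tⱼ) = Cov(Xᵢ,Xⱼ); the off-diagonal part of the true-score variance is the same as above.
True-score variance = [0.60 + 2²·0.68 + 0.93 + 2²·0.63] + 10.4 = 6.77 + 10.4 = 17.17.
Reliability = 17.17 / 20.4 = 0.842.

0.842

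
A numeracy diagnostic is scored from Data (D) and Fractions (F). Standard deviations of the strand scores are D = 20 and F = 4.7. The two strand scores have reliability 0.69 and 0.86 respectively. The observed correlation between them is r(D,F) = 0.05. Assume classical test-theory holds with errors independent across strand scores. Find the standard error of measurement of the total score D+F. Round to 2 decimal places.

Var(total) = 422.09 + 9.4 = 431.49.
True-score variance = 294.997 + 9.4 = 304.397, so reliability = 0.7055.
Error variance = 431.49 − 304.397 = 127.093; SEM = √127.093 = 11.27.

11.27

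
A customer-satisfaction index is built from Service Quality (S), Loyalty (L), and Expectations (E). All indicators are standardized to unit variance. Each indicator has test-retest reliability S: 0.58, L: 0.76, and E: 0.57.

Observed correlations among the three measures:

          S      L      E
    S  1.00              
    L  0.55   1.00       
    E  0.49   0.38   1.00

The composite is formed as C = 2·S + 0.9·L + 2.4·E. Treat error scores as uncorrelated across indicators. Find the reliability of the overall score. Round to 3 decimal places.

0.770

Var(C) = 2² + 0.9² + 2.4² + 2·[1.8·0.55 + 4.8·0.49 + 2.16·0.38] = 10.57 + 8.3256 = 18.8956.
Under uncorrelated errors the observed covariances equal the true-score covariances, so only the own-variance terms attenuate.
True-score variance = [2²·0.58 + 0.9²·0.76 + 2.4²·0.57] + 8.3256 = 6.2188 + 8.3256 = 14.5444.
Reliability = 14.5444 / 18.8956 = 0.770.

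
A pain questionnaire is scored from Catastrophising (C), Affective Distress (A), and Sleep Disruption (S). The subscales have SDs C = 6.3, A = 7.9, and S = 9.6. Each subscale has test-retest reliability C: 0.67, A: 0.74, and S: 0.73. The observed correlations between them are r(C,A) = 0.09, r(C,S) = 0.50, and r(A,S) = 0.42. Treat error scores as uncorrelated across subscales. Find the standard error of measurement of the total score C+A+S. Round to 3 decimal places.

Var(total) = 194.26 + 133.144 = 327.404.
True-score variance = 140.053 + 133.144 = 273.197, so reliability = 0.8344.
Error variance = 327.404 − 273.197 = 54.2075; SEM = √54.2075 = 7.363.

7.363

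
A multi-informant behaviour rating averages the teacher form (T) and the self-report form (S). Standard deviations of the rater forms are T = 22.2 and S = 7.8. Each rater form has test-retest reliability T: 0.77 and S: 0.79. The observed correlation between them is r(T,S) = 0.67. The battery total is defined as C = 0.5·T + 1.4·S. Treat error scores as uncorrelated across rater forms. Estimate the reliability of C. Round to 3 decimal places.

0.868

Var(C) = 0.5²·22.2² + 1.4²·7.8² + 2·[0.7·22.2·7.8·0.67] = 242.456 + 162.424 = 404.88.
Under uncorrelated errors the observed covariances equal the true-score covariances, so only the own-variance terms attenuate.
True-score variance = [0.5²·22.2²·0.77 + 1.4²·7.8²·0.79] + 162.424 = 189.076 + 162.424 = 351.5.
Reliability = 351.5 / 404.88 = 0.868.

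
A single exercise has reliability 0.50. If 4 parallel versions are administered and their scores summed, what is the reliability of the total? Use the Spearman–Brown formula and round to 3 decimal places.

ρ_k = kρ / (1 + (k−1)ρ) = 4·0.50 / (1 + 3·0.50) = 2.000 / 2.500 = 0.800.

0.800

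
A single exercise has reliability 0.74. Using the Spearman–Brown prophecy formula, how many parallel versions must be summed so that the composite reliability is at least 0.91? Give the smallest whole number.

4

k ≥ ρ*(1−ρ₁)/(ρ₁(1−ρ*)) = 0.91·0.26 / (0.74·0.09) = 3.553.
Smallest integer k = 4.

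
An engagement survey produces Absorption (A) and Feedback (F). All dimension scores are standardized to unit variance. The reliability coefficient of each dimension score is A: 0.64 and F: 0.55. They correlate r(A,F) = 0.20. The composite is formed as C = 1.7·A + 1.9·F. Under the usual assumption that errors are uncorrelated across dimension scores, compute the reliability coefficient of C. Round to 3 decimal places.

Var(C) = 1.7² + 1.9² + 2·[3.23·0.20] = 6.5 + 1.292 = 7.792.
Because errors are independent across components, Cov(Tᵢ,Tⱼ) = Cov(Xᵢ,Xⱼ); the off-diagonal part of the true-score variance is the same as above.
True-score variance = [1.7²·0.64 + 1.9²·0.55] + 1.292 = 3.8351 + 1.292 = 5.1271.
Reliability = 5.1271 / 7.792 = 0.658.

0.658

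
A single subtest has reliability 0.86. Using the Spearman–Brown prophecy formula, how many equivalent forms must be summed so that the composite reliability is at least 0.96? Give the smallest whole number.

k ≥ ρ*(1−ρ₁)/(ρ₁(1−ρ*)) = 0.96·0.14 / (0.86·0.04) = 3.907.
Smallest integer k = 4.

4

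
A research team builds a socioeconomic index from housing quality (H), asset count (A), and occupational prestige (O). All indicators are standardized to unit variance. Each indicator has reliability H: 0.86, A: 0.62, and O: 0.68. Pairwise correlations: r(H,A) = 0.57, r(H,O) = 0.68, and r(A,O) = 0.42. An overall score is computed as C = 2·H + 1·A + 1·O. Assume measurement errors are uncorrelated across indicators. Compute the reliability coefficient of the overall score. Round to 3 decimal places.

0.894

Var(C) = 2² + 1 + 1 + 2·[2·0.57 + 2·0.68 + 0.42] = 6 + 5.84 = 11.84.
Under uncorrelated errors the observed covariances equal the true-score covariances, so only the own-variance terms attenuate.
True-score variance = [2²·0.86 + 0.62 + 0.68] + 5.84 = 4.74 + 5.84 = 10.58.
Reliability = 10.58 / 11.84 = 0.894.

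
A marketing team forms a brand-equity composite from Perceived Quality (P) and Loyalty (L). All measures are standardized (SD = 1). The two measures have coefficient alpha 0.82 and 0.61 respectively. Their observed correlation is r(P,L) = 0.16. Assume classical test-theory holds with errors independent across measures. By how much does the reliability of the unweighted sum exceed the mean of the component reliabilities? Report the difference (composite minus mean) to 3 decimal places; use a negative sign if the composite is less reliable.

Var(sum) = 2 + 0.32 = 2.32; true-score variance = 1.43 + 0.32 = 1.75; composite reliability = 0.7543.
Mean component reliability = 0.7150.
Difference = 0.7543 − 0.7150 = 0.039.

0.039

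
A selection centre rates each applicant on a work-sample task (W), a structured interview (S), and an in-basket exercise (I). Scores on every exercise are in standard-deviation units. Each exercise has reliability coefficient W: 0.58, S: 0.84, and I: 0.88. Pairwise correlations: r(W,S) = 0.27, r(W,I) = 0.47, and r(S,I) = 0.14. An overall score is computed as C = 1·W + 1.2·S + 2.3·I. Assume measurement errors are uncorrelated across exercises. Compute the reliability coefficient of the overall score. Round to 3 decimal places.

0.886

Var(C) = 1 + 1.2² + 2.3² + 2·[1.2·0.27 + 2.3·0.47 + 2.76·0.14] = 7.73 + 3.5828 = 11.3128.
Under uncorrelated errors the observed covariances equal the true-score covariances, so only the own-variance terms attenuate.
True-score variance = [0.58 + 1.2²·0.84 + 2.3²·0.88] + 3.5828 = 6.4448 + 3.5828 = 10.0276.
Reliability = 10.0276 / 11.3128 = 0.886.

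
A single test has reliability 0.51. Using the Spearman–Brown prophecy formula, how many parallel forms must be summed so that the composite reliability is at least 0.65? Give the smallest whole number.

2

k ≥ ρ*(1−ρ₁)/(ρ₁(1−ρ*)) = 0.65·0.49 / (0.51·0.35) = 1.784.
Smallest integer k = 2.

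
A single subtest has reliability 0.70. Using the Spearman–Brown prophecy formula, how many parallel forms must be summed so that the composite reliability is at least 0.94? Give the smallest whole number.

7

k ≥ ρ*(1−ρ₁)/(ρ₁(1−ρ*)) = 0.94·0.30 / (0.70·0.06) = 6.714.
Smallest integer k = 7.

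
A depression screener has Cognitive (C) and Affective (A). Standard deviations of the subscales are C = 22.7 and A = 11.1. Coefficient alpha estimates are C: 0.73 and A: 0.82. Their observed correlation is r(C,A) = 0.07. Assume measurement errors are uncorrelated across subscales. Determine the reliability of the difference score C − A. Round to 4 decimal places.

Var(C−A) = 22.7² + 11.1² − 2·22.7·11.1·0.07 = 638.5 − 35.2758 = 603.224.
Because errors are independent across components, Cov(Tᵢ,Tⱼ) = Cov(Xᵢ,Xⱼ); the off-diagonal part of the true-score variance is the same as above.
True-score variance = [22.7²·0.73 + 11.1²·0.82] − 35.2758 = 477.194 − 35.2758 = 441.918.
Reliability = 441.918 / 603.224 = 0.7326.

0.7326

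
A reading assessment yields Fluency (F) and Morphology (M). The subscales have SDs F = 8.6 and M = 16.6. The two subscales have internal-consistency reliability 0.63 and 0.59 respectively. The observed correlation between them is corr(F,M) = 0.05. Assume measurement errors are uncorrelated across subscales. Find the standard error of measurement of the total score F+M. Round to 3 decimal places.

Var(total) = 349.52 + 14.276 = 363.796.
True-score variance = 209.175 + 14.276 = 223.451, so reliability = 0.6142.
Error variance = 363.796 − 223.451 = 140.345; SEM = √140.345 = 11.847.

11.847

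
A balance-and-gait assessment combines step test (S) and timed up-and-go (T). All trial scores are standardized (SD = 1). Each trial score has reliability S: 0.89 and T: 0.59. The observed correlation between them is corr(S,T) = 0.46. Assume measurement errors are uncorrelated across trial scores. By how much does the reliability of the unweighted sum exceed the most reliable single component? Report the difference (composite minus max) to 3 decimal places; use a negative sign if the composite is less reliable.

Var(sum) = 2 + 0.92 = 2.92; true-score variance = 1.48 + 0.92 = 2.4; composite reliability = 0.8219.
Max component reliability = 0.8900.
Difference = 0.8219 − 0.8900 = -0.068.

-0.068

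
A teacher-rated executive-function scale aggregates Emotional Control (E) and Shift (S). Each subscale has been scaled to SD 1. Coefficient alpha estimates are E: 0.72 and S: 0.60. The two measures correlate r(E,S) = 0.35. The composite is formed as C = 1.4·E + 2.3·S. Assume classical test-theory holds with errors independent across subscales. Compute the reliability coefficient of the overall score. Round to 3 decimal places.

Var(C) = 1.4² + 2.3² + 2·[3.22·0.35] = 7.25 + 2.254 = 9.504.
Because errors are independent across components, Cov(Tᵢ,Tⱼ) = Cov(Xᵢ,Xⱼ); the off-diagonal part of the true-score variance is the same as above.
True-score variance = [1.4²·0.72 + 2.3²·0.60] + 2.254 = 4.5852 + 2.254 = 6.8392.
Reliability = 6.8392 / 9.504 = 0.720.

0.720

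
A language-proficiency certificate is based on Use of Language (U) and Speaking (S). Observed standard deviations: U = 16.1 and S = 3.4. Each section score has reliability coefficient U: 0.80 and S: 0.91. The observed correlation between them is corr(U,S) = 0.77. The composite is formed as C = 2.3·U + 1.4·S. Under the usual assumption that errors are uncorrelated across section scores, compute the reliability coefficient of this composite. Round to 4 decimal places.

Var(C) = 2.3²·16.1² + 1.4²·3.4² + 2·[3.22·16.1·3.4·0.77] = 1393.88 + 271.445 = 1665.32.
Under uncorrelated errors the observed covariances equal the true-score covariances, so only the own-variance terms attenuate.
True-score variance = [2.3²·16.1²·0.80 + 1.4²·3.4²·0.91] + 271.445 = 1117.6 + 271.445 = 1389.04.
Reliability = 1389.04 / 1665.32 = 0.8341.

0.8341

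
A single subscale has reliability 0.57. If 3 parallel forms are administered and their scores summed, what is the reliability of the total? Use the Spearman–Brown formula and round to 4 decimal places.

ρ_k = kρ / (1 + (k−1)ρ) = 3·0.57 / (1 + 2·0.57) = 1.710 / 2.140 = 0.7991.

0.7991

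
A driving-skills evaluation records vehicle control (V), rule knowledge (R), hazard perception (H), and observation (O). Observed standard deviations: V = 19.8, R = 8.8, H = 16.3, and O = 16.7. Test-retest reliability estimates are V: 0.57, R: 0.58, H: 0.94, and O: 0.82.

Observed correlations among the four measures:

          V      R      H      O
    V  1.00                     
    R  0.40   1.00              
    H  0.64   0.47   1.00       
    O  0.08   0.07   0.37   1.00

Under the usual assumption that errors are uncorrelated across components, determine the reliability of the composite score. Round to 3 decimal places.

0.865

Var(V+R+H+O) = 19.8² + 8.8² + 16.3² + 16.7² + 2·[19.8·8.8·0.40 + 19.8·16.3·0.64 + 19.8·16.7·0.08 + 8.8·16.3·0.47 + 8.8·16.7·0.07 + 16.3·16.7·0.37] = 1014.06 + 962.248 = 1976.31.
With uncorrelated errors the cross-covariances are all true-score covariance, so they carry over unchanged; only the diagonal terms shrink to ρᵢσᵢ².
True-score variance = [19.8²·0.57 + 8.8²·0.58 + 16.3²·0.94 + 16.7²·0.82] + 962.248 = 746.816 + 962.248 = 1709.06.
Reliability = 1709.06 / 1976.31 = 0.865.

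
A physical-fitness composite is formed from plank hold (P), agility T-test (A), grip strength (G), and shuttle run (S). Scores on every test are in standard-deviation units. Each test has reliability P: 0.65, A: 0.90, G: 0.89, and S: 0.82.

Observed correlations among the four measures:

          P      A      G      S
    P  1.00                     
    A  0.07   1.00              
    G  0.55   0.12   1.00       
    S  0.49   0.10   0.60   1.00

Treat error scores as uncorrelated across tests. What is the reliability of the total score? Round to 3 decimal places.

Var(P+A+G+S) = 4 + 2·[0.07 + 0.55 + 0.49 + 0.12 + 0.10 + 0.60] = 4 + 3.86 = 7.86.
Under uncorrelated errors the observed covariances equal the true-score covariances, so only the own-variance terms attenuate.
True-score variance = [0.65 + 0.90 + 0.89 + 0.82] + 3.86 = 3.26 + 3.86 = 7.12.
Reliability = 7.12 / 7.86 = 0.906.

0.906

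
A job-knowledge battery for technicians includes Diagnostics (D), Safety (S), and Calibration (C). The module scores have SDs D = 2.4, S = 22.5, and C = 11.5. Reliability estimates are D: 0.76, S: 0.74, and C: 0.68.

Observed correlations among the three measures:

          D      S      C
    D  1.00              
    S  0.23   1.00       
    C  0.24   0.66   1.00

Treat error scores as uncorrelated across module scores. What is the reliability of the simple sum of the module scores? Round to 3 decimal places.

0.829

Var(D+S+C) = 2.4² + 22.5² + 11.5² + 2·[2.4·22.5·0.23 + 2.4·11.5·0.24 + 22.5·11.5·0.66] = 644.26 + 379.638 = 1023.9.
Under uncorrelated errors the observed covariances equal the true-score covariances, so only the own-variance terms attenuate.
True-score variance = [2.4²·0.76 + 22.5²·0.74 + 11.5²·0.68] + 379.638 = 468.933 + 379.638 = 848.571.
Reliability = 848.571 / 1023.9 = 0.829.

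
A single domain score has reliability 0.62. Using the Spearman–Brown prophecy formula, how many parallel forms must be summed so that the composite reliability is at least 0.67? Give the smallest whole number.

2

k ≥ ρ*(1−ρ₁)/(ρ₁(1−ρ*)) = 0.67·0.38 / (0.62·0.33) = 1.244.
Smallest integer k = 2.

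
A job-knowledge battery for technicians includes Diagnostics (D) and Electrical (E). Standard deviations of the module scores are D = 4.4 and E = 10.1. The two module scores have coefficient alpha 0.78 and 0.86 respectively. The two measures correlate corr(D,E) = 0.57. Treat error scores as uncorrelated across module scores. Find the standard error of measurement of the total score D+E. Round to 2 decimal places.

4.31

Var(total) = 121.37 + 50.6616 = 172.032.
True-score variance = 102.829 + 50.6616 = 153.491, so reliability = 0.8922.
Error variance = 172.032 − 153.491 = 18.5406; SEM = √18.5406 = 4.31.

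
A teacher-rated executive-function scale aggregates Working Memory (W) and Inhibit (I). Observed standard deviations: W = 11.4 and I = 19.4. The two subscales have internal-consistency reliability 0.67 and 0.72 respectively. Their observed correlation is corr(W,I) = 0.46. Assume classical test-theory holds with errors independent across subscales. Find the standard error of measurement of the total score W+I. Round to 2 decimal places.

12.18

Var(total) = 506.32 + 203.467 = 709.787.
True-score variance = 358.052 + 203.467 = 561.52, so reliability = 0.7911.
Error variance = 709.787 − 561.52 = 148.268; SEM = √148.268 = 12.18.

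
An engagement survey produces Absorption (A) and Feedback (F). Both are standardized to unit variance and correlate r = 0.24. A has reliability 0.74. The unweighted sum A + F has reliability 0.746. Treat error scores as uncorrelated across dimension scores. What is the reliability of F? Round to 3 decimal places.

0.630

Var(A+F) = 2 + 2·0.24 = 2.480.
True-score variance = ρ_A + ρ_F + 2·0.24, so 0.746 = (0.74 + ρ_F + 0.48) / 2.480.
ρ_F = 0.746·2.480 − 0.74 − 0.48 = 0.630.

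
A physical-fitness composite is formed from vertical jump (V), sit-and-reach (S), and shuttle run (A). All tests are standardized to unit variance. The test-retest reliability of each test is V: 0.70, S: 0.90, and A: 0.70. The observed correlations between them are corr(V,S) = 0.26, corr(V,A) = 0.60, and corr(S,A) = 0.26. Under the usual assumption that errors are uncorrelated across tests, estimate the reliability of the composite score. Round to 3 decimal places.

0.866

Var(V+S+A) = 3 + 2·[0.26 + 0.60 + 0.26] = 3 + 2.24 = 5.24.
Under uncorrelated errors the observed covariances equal the true-score covariances, so only the own-variance terms attenuate.
True-score variance = [0.70 + 0.90 + 0.70] + 2.24 = 2.3 + 2.24 = 4.54.
Reliability = 4.54 / 5.24 = 0.866.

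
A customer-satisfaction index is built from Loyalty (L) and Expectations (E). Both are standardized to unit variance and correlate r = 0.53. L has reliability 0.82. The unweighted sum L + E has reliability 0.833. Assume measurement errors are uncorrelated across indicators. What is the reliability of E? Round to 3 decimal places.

Var(L+E) = 2 + 2·0.53 = 3.060.
True-score variance = ρ_L + ρ_E + 2·0.53, so 0.833 = (0.82 + ρ_E + 1.06) / 3.060.
ρ_E = 0.833·3.060 − 0.82 − 1.06 = 0.669.

0.669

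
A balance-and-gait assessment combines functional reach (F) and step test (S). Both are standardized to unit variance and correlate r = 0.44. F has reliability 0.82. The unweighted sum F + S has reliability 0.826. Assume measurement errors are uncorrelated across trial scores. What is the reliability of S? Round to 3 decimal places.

0.679

Var(F+S) = 2 + 2·0.44 = 2.880.
True-score variance = ρ_F + ρ_S + 2·0.44, so 0.826 = (0.82 + ρ_S + 0.88) / 2.880.
ρ_S = 0.826·2.880 − 0.82 − 0.88 = 0.679.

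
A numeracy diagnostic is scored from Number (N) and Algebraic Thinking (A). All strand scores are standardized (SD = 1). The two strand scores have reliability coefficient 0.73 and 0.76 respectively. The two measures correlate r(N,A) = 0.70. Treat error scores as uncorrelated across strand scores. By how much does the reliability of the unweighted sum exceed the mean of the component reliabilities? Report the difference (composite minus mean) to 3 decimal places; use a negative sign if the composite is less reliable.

Var(sum) = 2 + 1.4 = 3.4; true-score variance = 1.49 + 1.4 = 2.89; composite reliability = 0.8500.
Mean component reliability = 0.7450.
Difference = 0.8500 − 0.7450 = 0.105.

0.105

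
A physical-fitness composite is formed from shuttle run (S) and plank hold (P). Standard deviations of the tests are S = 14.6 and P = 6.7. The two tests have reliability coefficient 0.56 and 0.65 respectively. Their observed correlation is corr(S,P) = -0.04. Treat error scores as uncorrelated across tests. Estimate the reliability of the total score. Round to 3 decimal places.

0.562

Var(S+P) = 14.6² + 6.7² + 2·[14.6·6.7·(-0.04)] = 258.05 − 7.8256 = 250.224.
With uncorrelated errors the cross-covariances are all true-score covariance, so they carry over unchanged; only the diagonal terms shrink to ρᵢσᵢ².
True-score variance = [14.6²·0.56 + 6.7²·0.65] − 7.8256 = 148.548 − 7.8256 = 140.722.
Reliability = 140.722 / 250.224 = 0.562.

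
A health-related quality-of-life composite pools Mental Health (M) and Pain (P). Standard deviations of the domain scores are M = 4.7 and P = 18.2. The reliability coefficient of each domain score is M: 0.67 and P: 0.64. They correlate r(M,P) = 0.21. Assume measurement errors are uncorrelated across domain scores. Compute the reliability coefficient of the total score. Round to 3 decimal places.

0.675

Var(M+P) = 4.7² + 18.2² + 2·[4.7·18.2·0.21] = 353.33 + 35.9268 = 389.257.
Because errors are independent across components, Cov(Tᵢ,Tⱼ) = Cov(Xᵢ,Xⱼ); the off-diagonal part of the true-score variance is the same as above.
True-score variance = [4.7²·0.67 + 18.2²·0.64] + 35.9268 = 226.794 + 35.9268 = 262.721.
Reliability = 262.721 / 389.257 = 0.675.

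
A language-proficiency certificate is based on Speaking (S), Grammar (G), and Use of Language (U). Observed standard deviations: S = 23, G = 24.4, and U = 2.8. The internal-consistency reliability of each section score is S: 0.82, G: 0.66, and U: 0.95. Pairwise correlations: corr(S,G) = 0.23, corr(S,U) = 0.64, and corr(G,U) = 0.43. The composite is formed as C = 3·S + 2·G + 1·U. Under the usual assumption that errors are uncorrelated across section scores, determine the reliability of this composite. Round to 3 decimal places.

Var(C) = 3²·23² + 2²·24.4² + 2.8² + 2·[6·23·24.4·0.23 + 3·23·2.8·0.64 + 2·24.4·2.8·0.43] = 7150.28 + 1913.72 = 9064.
With uncorrelated errors the cross-covariances are all true-score covariance, so they carry over unchanged; only the diagonal terms shrink to ρᵢσᵢ².
True-score variance = [3²·23²·0.82 + 2²·24.4²·0.66 + 2.8²·0.95] + 1913.72 = 5483.22 + 1913.72 = 7396.94.
Reliability = 7396.94 / 9064 = 0.816.

0.816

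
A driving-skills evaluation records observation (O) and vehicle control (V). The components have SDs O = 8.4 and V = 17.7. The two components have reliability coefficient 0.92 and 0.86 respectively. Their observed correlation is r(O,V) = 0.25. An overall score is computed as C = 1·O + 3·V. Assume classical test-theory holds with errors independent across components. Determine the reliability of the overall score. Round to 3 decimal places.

Var(C) = 8.4² + 3²·17.7² + 2·[3·8.4·17.7·0.25] = 2890.17 + 223.02 = 3113.19.
With uncorrelated errors the cross-covariances are all true-score covariance, so they carry over unchanged; only the diagonal terms shrink to ρᵢσᵢ².
True-score variance = [8.4²·0.92 + 3²·17.7²·0.86] + 223.02 = 2489.78 + 223.02 = 2712.8.
Reliability = 2712.8 / 3113.19 = 0.871.

0.871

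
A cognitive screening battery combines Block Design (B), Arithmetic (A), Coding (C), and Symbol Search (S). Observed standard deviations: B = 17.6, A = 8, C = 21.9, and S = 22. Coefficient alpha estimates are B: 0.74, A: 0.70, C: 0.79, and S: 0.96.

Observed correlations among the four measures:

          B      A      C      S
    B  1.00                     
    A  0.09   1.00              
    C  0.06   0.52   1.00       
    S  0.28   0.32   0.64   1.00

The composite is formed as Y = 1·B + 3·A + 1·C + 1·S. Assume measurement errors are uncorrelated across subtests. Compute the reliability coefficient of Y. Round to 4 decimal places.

0.8988

Var(Y) = 17.6² + 3²·8² + 21.9² + 22² + 2·[3·17.6·8·0.09 + 17.6·21.9·0.06 + 17.6·22·0.28 + 3·8·21.9·0.52 + 3·8·22·0.32 + 21.9·22·0.64] = 1849.37 + 1840.36 = 3689.73.
Because errors are independent across components, Cov(Tᵢ,Tⱼ) = Cov(Xᵢ,Xⱼ); the off-diagonal part of the true-score variance is the same as above.
True-score variance = [17.6²·0.74 + 3²·8²·0.70 + 21.9²·0.79 + 22²·0.96] + 1840.36 = 1475.95 + 1840.36 = 3316.32.
Reliability = 3316.32 / 3689.73 = 0.8988.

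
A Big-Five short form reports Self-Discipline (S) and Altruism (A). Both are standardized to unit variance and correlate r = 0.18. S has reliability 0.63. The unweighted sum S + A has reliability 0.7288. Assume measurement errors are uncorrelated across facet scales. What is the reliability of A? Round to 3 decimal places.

0.730

Var(S+A) = 2 + 2·0.18 = 2.360.
True-score variance = ρ_S + ρ_A + 2·0.18, so 0.7288 = (0.63 + ρ_A + 0.36) / 2.360.
ρ_A = 0.7288·2.360 − 0.63 − 0.36 = 0.730.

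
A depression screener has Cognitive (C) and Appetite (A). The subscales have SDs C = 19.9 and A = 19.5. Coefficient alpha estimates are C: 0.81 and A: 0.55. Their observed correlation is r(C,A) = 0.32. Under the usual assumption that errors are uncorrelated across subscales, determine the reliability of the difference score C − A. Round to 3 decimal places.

Var(C−A) = 19.9² + 19.5² − 2·19.9·19.5·0.32 = 776.26 − 248.352 = 527.908.
With uncorrelated errors the cross-covariances are all true-score covariance, so they carry over unchanged; only the diagonal terms shrink to ρᵢσᵢ².
True-score variance = [19.9²·0.81 + 19.5²·0.55] − 248.352 = 529.906 − 248.352 = 281.554.
Reliability = 281.554 / 527.908 = 0.533.

0.533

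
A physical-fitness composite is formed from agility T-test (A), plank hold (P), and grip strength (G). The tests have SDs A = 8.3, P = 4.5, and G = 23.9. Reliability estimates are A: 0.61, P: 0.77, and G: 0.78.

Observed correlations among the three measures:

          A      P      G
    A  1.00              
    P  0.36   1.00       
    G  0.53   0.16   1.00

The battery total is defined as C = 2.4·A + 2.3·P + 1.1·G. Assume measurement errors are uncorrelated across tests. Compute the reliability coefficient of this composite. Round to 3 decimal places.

Var(C) = 2.4²·8.3² + 2.3²·4.5² + 1.1²·23.9² + 2·[5.52·8.3·4.5·0.36 + 2.64·8.3·23.9·0.53 + 2.53·4.5·23.9·0.16] = 1195.09 + 790.635 = 1985.73.
Under uncorrelated errors the observed covariances equal the true-score covariances, so only the own-variance terms attenuate.
True-score variance = [2.4²·8.3²·0.61 + 2.3²·4.5²·0.77 + 1.1²·23.9²·0.78] + 790.635 = 863.644 + 790.635 = 1654.28.
Reliability = 1654.28 / 1985.73 = 0.833.

0.833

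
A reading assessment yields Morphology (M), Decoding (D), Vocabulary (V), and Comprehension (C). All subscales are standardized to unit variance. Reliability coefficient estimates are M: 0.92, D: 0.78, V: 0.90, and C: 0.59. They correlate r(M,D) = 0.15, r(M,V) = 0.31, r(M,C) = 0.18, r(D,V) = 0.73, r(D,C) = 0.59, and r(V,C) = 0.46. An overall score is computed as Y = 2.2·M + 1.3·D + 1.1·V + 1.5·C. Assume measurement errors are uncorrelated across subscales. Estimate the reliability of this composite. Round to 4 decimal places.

0.9073

Var(Y) = 2.2² + 1.3² + 1.1² + 1.5² + 2·[2.86·0.15 + 2.42·0.31 + 3.3·0.18 + 1.43·0.73 + 1.95·0.59 + 1.65·0.46] = 9.99 + 9.4532 = 19.4432.
Under uncorrelated errors the observed covariances equal the true-score covariances, so only the own-variance terms attenuate.
True-score variance = [2.2²·0.92 + 1.3²·0.78 + 1.1²·0.90 + 1.5²·0.59] + 9.4532 = 8.1875 + 9.4532 = 17.6407.
Reliability = 17.6407 / 19.4432 = 0.9073.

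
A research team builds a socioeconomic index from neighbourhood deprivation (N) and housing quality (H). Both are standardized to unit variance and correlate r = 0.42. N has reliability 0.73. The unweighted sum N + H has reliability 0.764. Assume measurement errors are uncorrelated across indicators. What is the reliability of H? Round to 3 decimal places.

0.600

Var(N+H) = 2 + 2·0.42 = 2.840.
True-score variance = ρ_N + ρ_H + 2·0.42, so 0.764 = (0.73 + ρ_H + 0.84) / 2.840.
ρ_H = 0.764·2.840 − 0.73 − 0.84 = 0.600.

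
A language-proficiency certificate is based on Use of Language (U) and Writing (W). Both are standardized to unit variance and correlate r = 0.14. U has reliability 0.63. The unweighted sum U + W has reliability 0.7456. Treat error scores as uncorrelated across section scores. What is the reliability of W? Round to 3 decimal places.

0.790

Var(U+W) = 2 + 2·0.14 = 2.280.
True-score variance = ρ_U + ρ_W + 2·0.14, so 0.7456 = (0.63 + ρ_W + 0.28) / 2.280.
ρ_W = 0.7456·2.280 − 0.63 − 0.28 = 0.790.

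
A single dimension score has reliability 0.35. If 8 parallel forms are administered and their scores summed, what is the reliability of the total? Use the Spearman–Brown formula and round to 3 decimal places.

0.812

ρ_k = kρ / (1 + (k−1)ρ) = 8·0.35 / (1 + 7·0.35) = 2.800 / 3.450 = 0.812.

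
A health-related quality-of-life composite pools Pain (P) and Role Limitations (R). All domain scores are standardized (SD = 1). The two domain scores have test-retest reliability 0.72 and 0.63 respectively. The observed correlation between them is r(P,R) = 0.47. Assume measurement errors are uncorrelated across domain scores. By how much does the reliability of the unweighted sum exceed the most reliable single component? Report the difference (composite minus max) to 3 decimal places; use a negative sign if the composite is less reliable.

Var(sum) = 2 + 0.94 = 2.94; true-score variance = 1.35 + 0.94 = 2.29; composite reliability = 0.7789.
Max component reliability = 0.7200.
Difference = 0.7789 − 0.7200 = 0.059.

0.059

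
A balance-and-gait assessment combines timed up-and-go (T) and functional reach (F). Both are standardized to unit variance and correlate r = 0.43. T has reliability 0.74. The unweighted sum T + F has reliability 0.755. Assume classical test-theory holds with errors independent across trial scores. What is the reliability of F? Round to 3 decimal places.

Var(T+F) = 2 + 2·0.43 = 2.860.
True-score variance = ρ_T + ρ_F + 2·0.43, so 0.755 = (0.74 + ρ_F + 0.86) / 2.860.
ρ_F = 0.755·2.860 − 0.74 − 0.86 = 0.559.

0.559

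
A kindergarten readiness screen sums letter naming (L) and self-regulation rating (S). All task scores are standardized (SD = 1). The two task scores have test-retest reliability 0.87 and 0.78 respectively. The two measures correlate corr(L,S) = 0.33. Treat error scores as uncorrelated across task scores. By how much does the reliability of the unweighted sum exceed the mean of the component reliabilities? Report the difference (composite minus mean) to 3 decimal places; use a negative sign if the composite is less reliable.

0.043

Var(sum) = 2 + 0.66 = 2.66; true-score variance = 1.65 + 0.66 = 2.31; composite reliability = 0.8684.
Mean component reliability = 0.8250.
Difference = 0.8684 − 0.8250 = 0.043.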